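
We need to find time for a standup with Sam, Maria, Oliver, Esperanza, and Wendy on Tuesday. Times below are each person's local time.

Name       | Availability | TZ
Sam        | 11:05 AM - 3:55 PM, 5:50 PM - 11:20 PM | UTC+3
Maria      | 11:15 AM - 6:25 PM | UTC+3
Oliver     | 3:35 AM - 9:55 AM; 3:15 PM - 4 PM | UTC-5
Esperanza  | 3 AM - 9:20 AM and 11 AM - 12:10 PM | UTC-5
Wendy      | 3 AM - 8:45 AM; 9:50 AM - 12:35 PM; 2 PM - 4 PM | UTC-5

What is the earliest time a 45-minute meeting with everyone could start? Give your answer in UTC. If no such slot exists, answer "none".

Sam in UTC: 08:05-12:55, 14:50-20:20 (subtract 3h to convert from UTC+3).
Maria in UTC: 08:15-15:25 (subtract 3h to convert from UTC+3).
Oliver in UTC: 08:35-14:55, 20:15-21:00 (add 5h to convert from UTC-5).
Esperanza in UTC: 08:00-14:20, 16:00-17:10 (add 5h to convert from UTC-5).
Wendy in UTC: 08:00-13:45, 14:50-17:35, 19:00-21:00 (add 5h to convert from UTC-5).
Sam ∩ Maria: 08:15-12:55, 14:50-15:25.
Sam ∩ Maria ∩ Oliver: 08:35-12:55, 14:50-14:55.
Sam ∩ Maria ∩ Oliver ∩ Esperanza: 08:35-12:55.
Sam ∩ Maria ∩ Oliver ∩ Esperanza ∩ Wendy: 08:35-12:55.
So the common availability across everyone is 08:35-12:55.
The first common window of at least 45 minutes is 08:35-12:55, so the earliest start is 08:35.

08:35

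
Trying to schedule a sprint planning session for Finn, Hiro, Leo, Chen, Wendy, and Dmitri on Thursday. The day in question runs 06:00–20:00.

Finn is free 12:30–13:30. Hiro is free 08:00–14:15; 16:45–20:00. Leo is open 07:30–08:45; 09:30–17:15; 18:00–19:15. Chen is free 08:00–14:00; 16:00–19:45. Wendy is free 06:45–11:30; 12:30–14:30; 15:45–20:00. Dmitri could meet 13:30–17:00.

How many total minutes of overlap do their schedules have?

Finn ∩ Hiro: 12:30-13:30.
Finn ∩ Hiro ∩ Leo: 12:30-13:30.
Finn ∩ Hiro ∩ Leo ∩ Chen: 12:30-13:30.
Finn ∩ Hiro ∩ Leo ∩ Chen ∩ Wendy: 12:30-13:30.
Finn ∩ Hiro ∩ Leo ∩ Chen ∩ Wendy ∩ Dmitri: ∅.
There is no time when everyone is free.
There is no common window, so the total is 0 minutes.

0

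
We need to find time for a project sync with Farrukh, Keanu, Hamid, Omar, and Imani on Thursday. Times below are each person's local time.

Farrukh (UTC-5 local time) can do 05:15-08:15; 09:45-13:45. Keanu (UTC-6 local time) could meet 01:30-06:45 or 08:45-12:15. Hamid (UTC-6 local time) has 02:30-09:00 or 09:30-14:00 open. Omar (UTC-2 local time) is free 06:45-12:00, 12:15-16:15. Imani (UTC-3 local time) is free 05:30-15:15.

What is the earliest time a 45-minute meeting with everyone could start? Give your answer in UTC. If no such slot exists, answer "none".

Farrukh in UTC: 10:15-13:15, 14:45-18:45 (add 5h to convert from UTC-5).
Keanu in UTC: 07:30-12:45, 14:45-18:15 (add 6h to convert from UTC-6).
Hamid in UTC: 08:30-15:00, 15:30-20:00 (add 6h to convert from UTC-6).
Omar in UTC: 08:45-14:00, 14:15-18:15 (add 2h to convert from UTC-2).
Imani in UTC: 08:30-18:15 (add 3h to convert from UTC-3).
Farrukh ∩ Keanu: 10:15-12:45, 14:45-18:15.
Farrukh ∩ Keanu ∩ Hamid: 10:15-12:45, 14:45-15:00, 15:30-18:15.
Farrukh ∩ Keanu ∩ Hamid ∩ Omar: 10:15-12:45, 14:45-15:00, 15:30-18:15.
Farrukh ∩ Keanu ∩ Hamid ∩ Omar ∩ Imani: 10:15-12:45, 14:45-15:00, 15:30-18:15.
Those are the intersection windows.
The first common window of at least 45 minutes is 10:15-12:45, so the earliest start is 10:15.

10:15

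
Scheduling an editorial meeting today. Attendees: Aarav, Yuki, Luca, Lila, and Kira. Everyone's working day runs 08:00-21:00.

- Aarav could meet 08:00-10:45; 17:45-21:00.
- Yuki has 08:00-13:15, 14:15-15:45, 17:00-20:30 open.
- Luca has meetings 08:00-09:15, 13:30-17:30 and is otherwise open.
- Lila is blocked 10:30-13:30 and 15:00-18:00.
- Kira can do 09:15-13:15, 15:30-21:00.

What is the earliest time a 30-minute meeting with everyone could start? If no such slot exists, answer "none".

09:15

Aarav free: 08:00-10:45, 17:45-21:00.
Yuki free: 08:00-13:15, 14:15-15:45, 17:00-20:30.
Luca free: 09:15-13:30, 17:30-21:00 (invert busy blocks within the working day).
Lila free: 08:00-10:30, 13:30-15:00, 18:00-21:00 (invert busy blocks within the working day).
Kira free: 09:15-13:15, 15:30-21:00.
Aarav ∩ Yuki: 08:00-10:45, 17:45-20:30.
Aarav ∩ Yuki ∩ Luca: 09:15-10:45, 17:45-20:30.
Aarav ∩ Yuki ∩ Luca ∩ Lila: 09:15-10:30, 18:00-20:30.
Aarav ∩ Yuki ∩ Luca ∩ Lila ∩ Kira: 09:15-10:30, 18:00-20:30.
The first common window of at least 30 minutes is 09:15-10:30, so the earliest start is 09:15.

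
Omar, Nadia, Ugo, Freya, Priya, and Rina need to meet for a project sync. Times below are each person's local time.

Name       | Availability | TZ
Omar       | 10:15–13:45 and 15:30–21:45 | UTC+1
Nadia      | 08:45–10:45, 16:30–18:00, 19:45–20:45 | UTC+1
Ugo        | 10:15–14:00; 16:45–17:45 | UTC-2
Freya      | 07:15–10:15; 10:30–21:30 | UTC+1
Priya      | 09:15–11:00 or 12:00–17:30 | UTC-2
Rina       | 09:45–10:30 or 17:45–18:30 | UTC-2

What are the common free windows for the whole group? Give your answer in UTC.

Omar in UTC: 09:15-12:45, 14:30-20:45 (subtract 1h to convert from UTC+1).
Nadia in UTC: 07:45-09:45, 15:30-17:00, 18:45-19:45 (subtract 1h to convert from UTC+1).
Ugo in UTC: 12:15-16:00, 18:45-19:45 (add 2h to convert from UTC-2).
Freya in UTC: 06:15-09:15, 09:30-20:30 (subtract 1h to convert from UTC+1).
Priya in UTC: 11:15-13:00, 14:00-19:30 (add 2h to convert from UTC-2).
Rina in UTC: 11:45-12:30, 19:45-20:30 (add 2h to convert from UTC-2).
Omar ∩ Nadia: 09:15-09:45, 15:30-17:00, 18:45-19:45.
Omar ∩ Nadia ∩ Ugo: 15:30-16:00, 18:45-19:45.
Omar ∩ Nadia ∩ Ugo ∩ Freya: 15:30-16:00, 18:45-19:45.
Omar ∩ Nadia ∩ Ugo ∩ Freya ∩ Priya: 15:30-16:00, 18:45-19:30.
Omar ∩ Nadia ∩ Ugo ∩ Freya ∩ Priya ∩ Rina: ∅.
There is no time when everyone is free.

none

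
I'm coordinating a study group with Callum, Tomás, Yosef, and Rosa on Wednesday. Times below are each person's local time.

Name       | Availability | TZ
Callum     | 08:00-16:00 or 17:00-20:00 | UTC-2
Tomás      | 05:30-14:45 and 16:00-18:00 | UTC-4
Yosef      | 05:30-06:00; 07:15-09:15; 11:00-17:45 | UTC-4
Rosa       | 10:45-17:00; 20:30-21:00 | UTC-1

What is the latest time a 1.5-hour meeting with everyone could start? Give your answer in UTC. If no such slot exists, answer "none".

16:30

Callum in UTC: 10:00-18:00, 19:00-22:00 (add 2h to convert from UTC-2).
Tomás in UTC: 09:30-18:45, 20:00-22:00 (add 4h to convert from UTC-4).
Yosef in UTC: 09:30-10:00, 11:15-13:15, 15:00-21:45 (add 4h to convert from UTC-4).
Rosa in UTC: 11:45-18:00, 21:30-22:00 (add 1h to convert from UTC-1).
Callum ∩ Tomás: 10:00-18:00, 20:00-22:00.
Callum ∩ Tomás ∩ Yosef: 11:15-13:15, 15:00-18:00, 20:00-21:45.
Callum ∩ Tomás ∩ Yosef ∩ Rosa: 11:45-13:15, 15:00-18:00, 21:30-21:45.
The last common window of at least 90 minutes is 15:00-18:00; a 90-minute meeting can start as late as 16:30 and still end by 18:00.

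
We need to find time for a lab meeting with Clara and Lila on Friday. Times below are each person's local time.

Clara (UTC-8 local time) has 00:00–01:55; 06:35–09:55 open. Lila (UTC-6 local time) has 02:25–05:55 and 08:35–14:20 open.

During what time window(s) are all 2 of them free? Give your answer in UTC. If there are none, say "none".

Clara in UTC: 08:00-09:55, 14:35-17:55 (add 8h to convert from UTC-8).
Lila in UTC: 08:25-11:55, 14:35-20:20 (add 6h to convert from UTC-6).
Clara ∩ Lila: 08:25-09:55, 14:35-17:55.
So the common availability across everyone is 08:25-09:55, 14:35-17:55.

08:25-09:55, 14:35-17:55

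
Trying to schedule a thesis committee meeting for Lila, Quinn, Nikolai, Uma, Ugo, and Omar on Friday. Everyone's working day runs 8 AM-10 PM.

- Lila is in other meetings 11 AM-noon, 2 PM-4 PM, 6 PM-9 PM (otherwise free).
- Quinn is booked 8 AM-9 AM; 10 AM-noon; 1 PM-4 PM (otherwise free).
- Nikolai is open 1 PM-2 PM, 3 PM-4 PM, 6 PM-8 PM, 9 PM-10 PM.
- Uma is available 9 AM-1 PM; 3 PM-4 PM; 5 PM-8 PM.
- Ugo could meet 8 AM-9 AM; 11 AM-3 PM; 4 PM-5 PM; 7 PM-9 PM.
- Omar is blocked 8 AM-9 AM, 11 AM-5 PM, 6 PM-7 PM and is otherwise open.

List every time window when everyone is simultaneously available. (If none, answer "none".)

none

Lila free: 08:00-11:00, 12:00-14:00, 16:00-18:00, 21:00-22:00 (invert busy blocks within the working day).
Quinn free: 09:00-10:00, 12:00-13:00, 16:00-22:00 (invert busy blocks within the working day).
Nikolai free: 13:00-14:00, 15:00-16:00, 18:00-20:00, 21:00-22:00.
Uma free: 09:00-13:00, 15:00-16:00, 17:00-20:00.
Ugo free: 08:00-09:00, 11:00-15:00, 16:00-17:00, 19:00-21:00.
Omar free: 09:00-11:00, 17:00-18:00, 19:00-22:00 (invert busy blocks within the working day).
Lila ∩ Quinn: 09:00-10:00, 12:00-13:00, 16:00-18:00, 21:00-22:00.
Lila ∩ Quinn ∩ Nikolai: 21:00-22:00.
Lila ∩ Quinn ∩ Nikolai ∩ Uma: ∅.
Lila ∩ Quinn ∩ Nikolai ∩ Uma ∩ Ugo: ∅.
Lila ∩ Quinn ∩ Nikolai ∩ Uma ∩ Ugo ∩ Omar: ∅.
There is no time when everyone is free.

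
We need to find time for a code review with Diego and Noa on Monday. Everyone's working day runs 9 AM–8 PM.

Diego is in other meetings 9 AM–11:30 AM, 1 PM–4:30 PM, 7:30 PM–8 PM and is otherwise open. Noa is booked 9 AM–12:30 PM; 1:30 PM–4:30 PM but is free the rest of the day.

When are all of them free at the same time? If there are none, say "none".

Diego free: 11:30-13:00, 16:30-19:30 (invert busy blocks within the working day).
Noa free: 12:30-13:30, 16:30-20:00 (invert busy blocks within the working day).
Diego ∩ Noa: 12:30-13:00, 16:30-19:30.

12:30-13:00, 16:30-19:30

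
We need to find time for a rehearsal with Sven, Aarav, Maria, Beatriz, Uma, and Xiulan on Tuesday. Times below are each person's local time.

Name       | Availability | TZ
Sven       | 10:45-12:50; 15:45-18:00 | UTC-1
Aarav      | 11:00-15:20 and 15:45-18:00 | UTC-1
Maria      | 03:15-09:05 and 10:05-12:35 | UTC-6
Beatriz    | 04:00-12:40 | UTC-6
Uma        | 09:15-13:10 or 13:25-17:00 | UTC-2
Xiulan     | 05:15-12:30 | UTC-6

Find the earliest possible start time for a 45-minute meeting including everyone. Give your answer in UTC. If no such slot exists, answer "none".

12:00

Sven in UTC: 11:45-13:50, 16:45-19:00 (add 1h to convert from UTC-1).
Aarav in UTC: 12:00-16:20, 16:45-19:00 (add 1h to convert from UTC-1).
Maria in UTC: 09:15-15:05, 16:05-18:35 (add 6h to convert from UTC-6).
Beatriz in UTC: 10:00-18:40 (add 6h to convert from UTC-6).
Uma in UTC: 11:15-15:10, 15:25-19:00 (add 2h to convert from UTC-2).
Xiulan in UTC: 11:15-18:30 (add 6h to convert from UTC-6).
Sven ∩ Aarav: 12:00-13:50, 16:45-19:00.
Sven ∩ Aarav ∩ Maria: 12:00-13:50, 16:45-18:35.
Sven ∩ Aarav ∩ Maria ∩ Beatriz: 12:00-13:50, 16:45-18:35.
Sven ∩ Aarav ∩ Maria ∩ Beatriz ∩ Uma: 12:00-13:50, 16:45-18:35.
Sven ∩ Aarav ∩ Maria ∩ Beatriz ∩ Uma ∩ Xiulan: 12:00-13:50, 16:45-18:30.
So the common availability across everyone is 12:00-13:50, 16:45-18:30.
The first common window of at least 45 minutes is 12:00-13:50, so the earliest start is 12:00.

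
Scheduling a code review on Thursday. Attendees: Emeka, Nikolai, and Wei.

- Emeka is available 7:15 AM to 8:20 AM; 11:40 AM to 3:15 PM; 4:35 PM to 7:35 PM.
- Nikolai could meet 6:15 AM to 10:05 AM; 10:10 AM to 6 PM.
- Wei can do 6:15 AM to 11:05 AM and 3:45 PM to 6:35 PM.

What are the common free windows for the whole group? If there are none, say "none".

Emeka ∩ Nikolai: 07:15-08:20, 11:40-15:15, 16:35-18:00.
Emeka ∩ Nikolai ∩ Wei: 07:15-08:20, 16:35-18:00.

07:15-08:20, 16:35-18:00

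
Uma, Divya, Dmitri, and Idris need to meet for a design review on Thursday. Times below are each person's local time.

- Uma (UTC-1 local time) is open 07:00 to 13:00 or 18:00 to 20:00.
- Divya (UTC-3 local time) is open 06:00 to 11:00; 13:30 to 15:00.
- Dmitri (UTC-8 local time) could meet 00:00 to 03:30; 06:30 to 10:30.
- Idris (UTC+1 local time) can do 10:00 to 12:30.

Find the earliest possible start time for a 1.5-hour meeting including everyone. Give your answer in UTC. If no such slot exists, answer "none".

Uma in UTC: 08:00-14:00, 19:00-21:00 (add 1h to convert from UTC-1).
Divya in UTC: 09:00-14:00, 16:30-18:00 (add 3h to convert from UTC-3).
Dmitri in UTC: 08:00-11:30, 14:30-18:30 (add 8h to convert from UTC-8).
Idris in UTC: 09:00-11:30 (subtract 1h to convert from UTC+1).
Uma ∩ Divya: 09:00-14:00.
Uma ∩ Divya ∩ Dmitri: 09:00-11:30.
Uma ∩ Divya ∩ Dmitri ∩ Idris: 09:00-11:30.
The first common window of at least 90 minutes is 09:00-11:30, so the earliest start is 09:00.

09:00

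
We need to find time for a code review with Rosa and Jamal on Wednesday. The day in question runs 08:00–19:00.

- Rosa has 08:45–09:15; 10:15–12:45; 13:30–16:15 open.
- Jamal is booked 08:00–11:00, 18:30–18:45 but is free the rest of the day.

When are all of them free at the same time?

11:00-12:45, 13:30-16:15

Rosa free: 08:45-09:15, 10:15-12:45, 13:30-16:15.
Jamal free: 11:00-18:30, 18:45-19:00 (invert busy blocks within the working day).
Rosa ∩ Jamal: 11:00-12:45, 13:30-16:15.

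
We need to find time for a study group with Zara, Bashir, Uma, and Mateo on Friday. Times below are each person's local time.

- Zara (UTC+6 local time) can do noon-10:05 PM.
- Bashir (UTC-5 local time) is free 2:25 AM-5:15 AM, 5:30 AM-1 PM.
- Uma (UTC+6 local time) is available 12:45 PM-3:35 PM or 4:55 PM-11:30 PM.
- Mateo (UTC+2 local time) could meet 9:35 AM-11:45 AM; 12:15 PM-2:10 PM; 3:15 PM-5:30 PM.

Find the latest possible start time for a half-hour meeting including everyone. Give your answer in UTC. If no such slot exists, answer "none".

Zara in UTC: 06:00-16:05 (subtract 6h to convert from UTC+6).
Bashir in UTC: 07:25-10:15, 10:30-18:00 (add 5h to convert from UTC-5).
Uma in UTC: 06:45-09:35, 10:55-17:30 (subtract 6h to convert from UTC+6).
Mateo in UTC: 07:35-09:45, 10:15-12:10, 13:15-15:30 (subtract 2h to convert from UTC+2).
Zara ∩ Bashir: 07:25-10:15, 10:30-16:05.
Zara ∩ Bashir ∩ Uma: 07:25-09:35, 10:55-16:05.
Zara ∩ Bashir ∩ Uma ∩ Mateo: 07:35-09:35, 10:55-12:10, 13:15-15:30.
The last common window of at least 30 minutes is 13:15-15:30; a 30-minute meeting can start as late as 15:00 and still end by 15:30.

15:00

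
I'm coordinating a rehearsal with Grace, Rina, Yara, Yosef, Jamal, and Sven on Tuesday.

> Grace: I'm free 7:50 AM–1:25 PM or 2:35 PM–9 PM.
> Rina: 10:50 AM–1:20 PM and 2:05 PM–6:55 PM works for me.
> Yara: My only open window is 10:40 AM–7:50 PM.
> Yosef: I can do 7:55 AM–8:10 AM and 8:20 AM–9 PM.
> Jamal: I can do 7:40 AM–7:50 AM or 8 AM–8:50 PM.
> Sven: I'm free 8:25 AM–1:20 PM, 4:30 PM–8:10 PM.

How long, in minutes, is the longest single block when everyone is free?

Grace ∩ Rina: 10:50-13:20, 14:35-18:55.
Grace ∩ Rina ∩ Yara: 10:50-13:20, 14:35-18:55.
Grace ∩ Rina ∩ Yara ∩ Yosef: 10:50-13:20, 14:35-18:55.
Grace ∩ Rina ∩ Yara ∩ Yosef ∩ Jamal: 10:50-13:20, 14:35-18:55.
Grace ∩ Rina ∩ Yara ∩ Yosef ∩ Jamal ∩ Sven: 10:50-13:20, 16:30-18:55.
The longest is 10:50-13:20 at 150 minutes.

150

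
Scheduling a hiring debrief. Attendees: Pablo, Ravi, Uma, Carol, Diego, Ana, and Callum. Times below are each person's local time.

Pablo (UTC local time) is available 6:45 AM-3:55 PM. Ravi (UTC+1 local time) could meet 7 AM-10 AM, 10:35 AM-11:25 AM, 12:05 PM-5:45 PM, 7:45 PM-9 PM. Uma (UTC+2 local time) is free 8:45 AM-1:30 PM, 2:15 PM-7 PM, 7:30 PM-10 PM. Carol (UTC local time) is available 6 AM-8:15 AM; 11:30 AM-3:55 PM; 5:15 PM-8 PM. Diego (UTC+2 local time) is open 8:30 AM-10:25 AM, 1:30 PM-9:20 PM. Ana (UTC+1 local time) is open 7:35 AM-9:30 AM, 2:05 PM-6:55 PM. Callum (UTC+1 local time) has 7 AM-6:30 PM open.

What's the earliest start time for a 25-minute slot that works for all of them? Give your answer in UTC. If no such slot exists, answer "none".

Pablo in UTC: 06:45-15:55.
Ravi in UTC: 06:00-09:00, 09:35-10:25, 11:05-16:45, 18:45-20:00 (subtract 1h to convert from UTC+1).
Uma in UTC: 06:45-11:30, 12:15-17:00, 17:30-20:00 (subtract 2h to convert from UTC+2).
Carol in UTC: 06:00-08:15, 11:30-15:55, 17:15-20:00.
Diego in UTC: 06:30-08:25, 11:30-19:20 (subtract 2h to convert from UTC+2).
Ana in UTC: 06:35-08:30, 13:05-17:55 (subtract 1h to convert from UTC+1).
Callum in UTC: 06:00-17:30 (subtract 1h to convert from UTC+1).
Pablo ∩ Ravi: 06:45-09:00, 09:35-10:25, 11:05-15:55.
Pablo ∩ Ravi ∩ Uma: 06:45-09:00, 09:35-10:25, 11:05-11:30, 12:15-15:55.
Pablo ∩ Ravi ∩ Uma ∩ Carol: 06:45-08:15, 12:15-15:55.
Pablo ∩ Ravi ∩ Uma ∩ Carol ∩ Diego: 06:45-08:15, 12:15-15:55.
Pablo ∩ Ravi ∩ Uma ∩ Carol ∩ Diego ∩ Ana: 06:45-08:15, 13:05-15:55.
Pablo ∩ Ravi ∩ Uma ∩ Carol ∩ Diego ∩ Ana ∩ Callum: 06:45-08:15, 13:05-15:55.
The first common window of at least 25 minutes is 06:45-08:15, so the earliest start is 06:45.

06:45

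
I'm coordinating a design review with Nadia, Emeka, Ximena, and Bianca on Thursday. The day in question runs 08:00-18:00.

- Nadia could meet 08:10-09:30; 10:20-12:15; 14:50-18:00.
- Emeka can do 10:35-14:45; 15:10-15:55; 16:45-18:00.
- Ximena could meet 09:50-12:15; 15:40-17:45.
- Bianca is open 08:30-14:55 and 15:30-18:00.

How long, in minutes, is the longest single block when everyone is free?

Nadia ∩ Emeka: 10:35-12:15, 15:10-15:55, 16:45-18:00.
Nadia ∩ Emeka ∩ Ximena: 10:35-12:15, 15:40-15:55, 16:45-17:45.
Nadia ∩ Emeka ∩ Ximena ∩ Bianca: 10:35-12:15, 15:40-15:55, 16:45-17:45.
So the common availability across everyone is 10:35-12:15, 15:40-15:55, 16:45-17:45.
The longest is 10:35-12:15 at 100 minutes.

100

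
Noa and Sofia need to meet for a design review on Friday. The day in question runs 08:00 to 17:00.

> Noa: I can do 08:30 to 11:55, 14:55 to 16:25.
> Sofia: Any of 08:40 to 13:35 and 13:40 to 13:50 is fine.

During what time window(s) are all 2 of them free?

08:40-11:55

Noa ∩ Sofia: 08:40-11:55.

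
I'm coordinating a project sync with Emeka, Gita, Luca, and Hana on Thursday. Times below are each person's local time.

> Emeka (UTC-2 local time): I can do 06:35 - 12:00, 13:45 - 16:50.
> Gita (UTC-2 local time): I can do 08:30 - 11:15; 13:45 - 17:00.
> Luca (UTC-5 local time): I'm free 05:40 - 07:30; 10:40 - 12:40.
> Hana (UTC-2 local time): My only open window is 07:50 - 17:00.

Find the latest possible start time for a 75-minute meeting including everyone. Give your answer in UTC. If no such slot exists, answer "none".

Emeka in UTC: 08:35-14:00, 15:45-18:50 (add 2h to convert from UTC-2).
Gita in UTC: 10:30-13:15, 15:45-19:00 (add 2h to convert from UTC-2).
Luca in UTC: 10:40-12:30, 15:40-17:40 (add 5h to convert from UTC-5).
Hana in UTC: 09:50-19:00 (add 2h to convert from UTC-2).
Emeka ∩ Gita: 10:30-13:15, 15:45-18:50.
Emeka ∩ Gita ∩ Luca: 10:40-12:30, 15:45-17:40.
Emeka ∩ Gita ∩ Luca ∩ Hana: 10:40-12:30, 15:45-17:40.
The last common window of at least 75 minutes is 15:45-17:40; a 75-minute meeting can start as late as 16:25 and still end by 17:40.

16:25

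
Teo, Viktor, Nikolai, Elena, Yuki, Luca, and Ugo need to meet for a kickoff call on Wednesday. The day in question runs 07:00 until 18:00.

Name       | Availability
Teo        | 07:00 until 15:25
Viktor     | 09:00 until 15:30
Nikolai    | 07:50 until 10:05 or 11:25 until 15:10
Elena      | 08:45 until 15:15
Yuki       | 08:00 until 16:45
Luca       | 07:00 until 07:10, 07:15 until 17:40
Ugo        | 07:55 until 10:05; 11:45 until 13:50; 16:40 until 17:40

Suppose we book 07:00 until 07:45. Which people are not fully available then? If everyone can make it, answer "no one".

Teo: free for 07:00-07:45. Viktor: not fully free for 07:00-07:45. Nikolai: not fully free for 07:00-07:45. Elena: not fully free for 07:00-07:45. Yuki: not fully free for 07:00-07:45. Luca: not fully free for 07:00-07:45. Ugo: not fully free for 07:00-07:45.

Elena, Luca, Nikolai, Ugo, Viktor, Yuki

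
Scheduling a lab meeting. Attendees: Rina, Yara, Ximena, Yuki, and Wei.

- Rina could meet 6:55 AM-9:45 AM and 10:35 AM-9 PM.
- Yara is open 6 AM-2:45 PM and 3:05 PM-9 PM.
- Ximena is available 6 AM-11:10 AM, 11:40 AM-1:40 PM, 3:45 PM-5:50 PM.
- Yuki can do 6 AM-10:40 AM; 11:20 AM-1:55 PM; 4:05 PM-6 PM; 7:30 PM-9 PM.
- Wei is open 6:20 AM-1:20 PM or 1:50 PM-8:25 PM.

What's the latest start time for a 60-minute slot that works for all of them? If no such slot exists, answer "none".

16:50

Rina ∩ Yara: 06:55-09:45, 10:35-14:45, 15:05-21:00.
Rina ∩ Yara ∩ Ximena: 06:55-09:45, 10:35-11:10, 11:40-13:40, 15:45-17:50.
Rina ∩ Yara ∩ Ximena ∩ Yuki: 06:55-09:45, 10:35-10:40, 11:40-13:40, 16:05-17:50.
Rina ∩ Yara ∩ Ximena ∩ Yuki ∩ Wei: 06:55-09:45, 10:35-10:40, 11:40-13:20, 16:05-17:50.
The last common window of at least 60 minutes is 16:05-17:50; a 60-minute meeting can start as late as 16:50 and still end by 17:50.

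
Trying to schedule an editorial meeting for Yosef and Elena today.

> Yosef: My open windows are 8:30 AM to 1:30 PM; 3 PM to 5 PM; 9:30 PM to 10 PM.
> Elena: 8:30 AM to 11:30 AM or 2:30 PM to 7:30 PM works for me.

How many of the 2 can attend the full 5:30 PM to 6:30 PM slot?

1

Elena can make the full 17:30-18:30 slot — that's 1.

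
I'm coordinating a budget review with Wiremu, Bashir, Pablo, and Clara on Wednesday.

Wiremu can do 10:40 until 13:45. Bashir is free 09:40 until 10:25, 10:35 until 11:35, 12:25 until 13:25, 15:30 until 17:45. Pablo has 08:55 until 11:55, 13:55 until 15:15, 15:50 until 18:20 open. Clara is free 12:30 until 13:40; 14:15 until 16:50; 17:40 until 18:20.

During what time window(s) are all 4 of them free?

Wiremu ∩ Bashir: 10:40-11:35, 12:25-13:25.
Wiremu ∩ Bashir ∩ Pablo: 10:40-11:35.
Wiremu ∩ Bashir ∩ Pablo ∩ Clara: ∅.
There is no time when everyone is free.

none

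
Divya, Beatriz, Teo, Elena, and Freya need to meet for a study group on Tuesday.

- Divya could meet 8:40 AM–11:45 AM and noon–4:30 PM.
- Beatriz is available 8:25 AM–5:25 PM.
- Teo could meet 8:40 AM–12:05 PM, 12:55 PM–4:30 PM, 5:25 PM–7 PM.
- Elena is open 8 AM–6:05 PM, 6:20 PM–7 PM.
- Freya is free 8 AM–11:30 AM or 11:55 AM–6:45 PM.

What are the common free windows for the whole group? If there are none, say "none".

08:40-11:30, 12:00-12:05, 12:55-16:30

Divya ∩ Beatriz: 08:40-11:45, 12:00-16:30.
Divya ∩ Beatriz ∩ Teo: 08:40-11:45, 12:00-12:05, 12:55-16:30.
Divya ∩ Beatriz ∩ Teo ∩ Elena: 08:40-11:45, 12:00-12:05, 12:55-16:30.
Divya ∩ Beatriz ∩ Teo ∩ Elena ∩ Freya: 08:40-11:30, 12:00-12:05, 12:55-16:30.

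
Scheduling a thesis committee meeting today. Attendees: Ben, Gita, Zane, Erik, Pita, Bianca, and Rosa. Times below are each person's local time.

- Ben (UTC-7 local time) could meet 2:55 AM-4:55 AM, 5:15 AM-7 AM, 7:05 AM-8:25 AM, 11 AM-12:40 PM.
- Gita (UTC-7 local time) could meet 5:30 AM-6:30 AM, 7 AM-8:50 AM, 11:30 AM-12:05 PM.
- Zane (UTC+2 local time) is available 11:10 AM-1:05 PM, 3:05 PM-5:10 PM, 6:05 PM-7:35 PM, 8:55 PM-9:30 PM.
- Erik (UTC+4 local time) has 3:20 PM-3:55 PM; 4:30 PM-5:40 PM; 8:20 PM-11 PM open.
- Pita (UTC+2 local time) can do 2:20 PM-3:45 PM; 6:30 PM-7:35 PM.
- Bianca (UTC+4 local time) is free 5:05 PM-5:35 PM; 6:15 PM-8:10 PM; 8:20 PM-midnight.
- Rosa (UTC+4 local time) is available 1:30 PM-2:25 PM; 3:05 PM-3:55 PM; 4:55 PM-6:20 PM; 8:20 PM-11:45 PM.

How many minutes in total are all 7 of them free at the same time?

25

Ben in UTC: 09:55-11:55, 12:15-14:00, 14:05-15:25, 18:00-19:40 (add 7h to convert from UTC-7).
Gita in UTC: 12:30-13:30, 14:00-15:50, 18:30-19:05 (add 7h to convert from UTC-7).
Zane in UTC: 09:10-11:05, 13:05-15:10, 16:05-17:35, 18:55-19:30 (subtract 2h to convert from UTC+2).
Erik in UTC: 11:20-11:55, 12:30-13:40, 16:20-19:00 (subtract 4h to convert from UTC+4).
Pita in UTC: 12:20-13:45, 16:30-17:35 (subtract 2h to convert from UTC+2).
Bianca in UTC: 13:05-13:35, 14:15-16:10, 16:20-20:00 (subtract 4h to convert from UTC+4).
Rosa in UTC: 09:30-10:25, 11:05-11:55, 12:55-14:20, 16:20-19:45 (subtract 4h to convert from UTC+4).
Ben ∩ Gita: 12:30-13:30, 14:05-15:25, 18:30-19:05.
Ben ∩ Gita ∩ Zane: 13:05-13:30, 14:05-15:10, 18:55-19:05.
Ben ∩ Gita ∩ Zane ∩ Erik: 13:05-13:30, 18:55-19:00.
Ben ∩ Gita ∩ Zane ∩ Erik ∩ Pita: 13:05-13:30.
Ben ∩ Gita ∩ Zane ∩ Erik ∩ Pita ∩ Bianca: 13:05-13:30.
Ben ∩ Gita ∩ Zane ∩ Erik ∩ Pita ∩ Bianca ∩ Rosa: 13:05-13:30.
That's a single block of 25 minutes.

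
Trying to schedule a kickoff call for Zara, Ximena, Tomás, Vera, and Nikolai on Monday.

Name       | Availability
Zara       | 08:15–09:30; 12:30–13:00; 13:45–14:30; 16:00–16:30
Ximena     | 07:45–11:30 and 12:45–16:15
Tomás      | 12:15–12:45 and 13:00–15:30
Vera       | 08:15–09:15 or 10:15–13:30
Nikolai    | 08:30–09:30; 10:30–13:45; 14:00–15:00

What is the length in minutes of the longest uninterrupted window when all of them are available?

Zara ∩ Ximena: 08:15-09:30, 12:45-13:00, 13:45-14:30, 16:00-16:15.
Zara ∩ Ximena ∩ Tomás: 13:45-14:30.
Zara ∩ Ximena ∩ Tomás ∩ Vera: ∅.
Zara ∩ Ximena ∩ Tomás ∩ Vera ∩ Nikolai: ∅.
There is no time when everyone is free.
No common window exists, so the longest block is 0 minutes.

0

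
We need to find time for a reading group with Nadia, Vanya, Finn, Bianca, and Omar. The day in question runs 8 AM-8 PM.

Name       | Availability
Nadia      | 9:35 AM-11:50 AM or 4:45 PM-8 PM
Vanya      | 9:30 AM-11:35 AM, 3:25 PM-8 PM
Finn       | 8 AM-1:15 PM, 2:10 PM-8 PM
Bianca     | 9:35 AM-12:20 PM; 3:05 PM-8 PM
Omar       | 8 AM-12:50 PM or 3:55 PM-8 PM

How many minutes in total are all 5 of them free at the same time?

Nadia ∩ Vanya: 09:35-11:35, 16:45-20:00.
Nadia ∩ Vanya ∩ Finn: 09:35-11:35, 16:45-20:00.
Nadia ∩ Vanya ∩ Finn ∩ Bianca: 09:35-11:35, 16:45-20:00.
Nadia ∩ Vanya ∩ Finn ∩ Bianca ∩ Omar: 09:35-11:35, 16:45-20:00.
Those are the intersection windows.
Summing the common windows: 120 + 195 = 315 minutes.

315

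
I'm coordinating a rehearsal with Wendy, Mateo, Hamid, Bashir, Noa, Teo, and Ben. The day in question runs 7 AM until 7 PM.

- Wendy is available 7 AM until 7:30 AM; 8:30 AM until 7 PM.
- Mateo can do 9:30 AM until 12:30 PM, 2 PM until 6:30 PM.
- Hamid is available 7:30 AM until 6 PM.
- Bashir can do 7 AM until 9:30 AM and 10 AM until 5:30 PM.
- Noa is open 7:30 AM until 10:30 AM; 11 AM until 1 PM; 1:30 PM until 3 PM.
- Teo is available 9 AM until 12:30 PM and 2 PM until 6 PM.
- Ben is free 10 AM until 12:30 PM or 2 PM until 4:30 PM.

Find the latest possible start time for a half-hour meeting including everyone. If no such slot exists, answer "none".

14:30

Wendy ∩ Mateo: 09:30-12:30, 14:00-18:30.
Wendy ∩ Mateo ∩ Hamid: 09:30-12:30, 14:00-18:00.
Wendy ∩ Mateo ∩ Hamid ∩ Bashir: 10:00-12:30, 14:00-17:30.
Wendy ∩ Mateo ∩ Hamid ∩ Bashir ∩ Noa: 10:00-10:30, 11:00-12:30, 14:00-15:00.
Wendy ∩ Mateo ∩ Hamid ∩ Bashir ∩ Noa ∩ Teo: 10:00-10:30, 11:00-12:30, 14:00-15:00.
Wendy ∩ Mateo ∩ Hamid ∩ Bashir ∩ Noa ∩ Teo ∩ Ben: 10:00-10:30, 11:00-12:30, 14:00-15:00.
The last common window of at least 30 minutes is 14:00-15:00; a 30-minute meeting can start as late as 14:30 and still end by 15:00.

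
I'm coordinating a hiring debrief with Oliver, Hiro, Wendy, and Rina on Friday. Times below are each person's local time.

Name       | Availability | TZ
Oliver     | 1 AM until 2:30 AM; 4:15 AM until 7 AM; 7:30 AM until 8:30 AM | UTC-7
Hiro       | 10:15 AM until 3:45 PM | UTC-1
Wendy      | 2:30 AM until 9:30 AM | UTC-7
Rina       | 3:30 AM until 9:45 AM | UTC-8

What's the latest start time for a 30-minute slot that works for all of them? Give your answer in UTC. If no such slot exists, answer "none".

Oliver in UTC: 08:00-09:30, 11:15-14:00, 14:30-15:30 (add 7h to convert from UTC-7).
Hiro in UTC: 11:15-16:45 (add 1h to convert from UTC-1).
Wendy in UTC: 09:30-16:30 (add 7h to convert from UTC-7).
Rina in UTC: 11:30-17:45 (add 8h to convert from UTC-8).
Oliver ∩ Hiro: 11:15-14:00, 14:30-15:30.
Oliver ∩ Hiro ∩ Wendy: 11:15-14:00, 14:30-15:30.
Oliver ∩ Hiro ∩ Wendy ∩ Rina: 11:30-14:00, 14:30-15:30.
Those are the intersection windows.
The last common window of at least 30 minutes is 14:30-15:30; a 30-minute meeting can start as late as 15:00 and still end by 15:30.

15:00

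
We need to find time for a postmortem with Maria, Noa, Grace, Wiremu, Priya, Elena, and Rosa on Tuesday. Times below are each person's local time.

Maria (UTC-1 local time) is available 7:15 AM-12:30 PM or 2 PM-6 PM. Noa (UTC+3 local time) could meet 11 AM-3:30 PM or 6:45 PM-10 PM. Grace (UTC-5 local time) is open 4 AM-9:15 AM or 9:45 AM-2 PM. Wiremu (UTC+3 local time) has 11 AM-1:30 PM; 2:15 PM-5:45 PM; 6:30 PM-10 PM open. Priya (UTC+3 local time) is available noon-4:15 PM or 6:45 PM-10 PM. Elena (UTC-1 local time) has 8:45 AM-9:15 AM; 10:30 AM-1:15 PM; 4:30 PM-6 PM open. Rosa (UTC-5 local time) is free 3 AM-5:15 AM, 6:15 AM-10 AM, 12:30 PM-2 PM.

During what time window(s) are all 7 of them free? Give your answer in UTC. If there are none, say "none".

09:45-10:15, 11:30-12:30, 17:30-19:00

Maria in UTC: 08:15-13:30, 15:00-19:00 (add 1h to convert from UTC-1).
Noa in UTC: 08:00-12:30, 15:45-19:00 (subtract 3h to convert from UTC+3).
Grace in UTC: 09:00-14:15, 14:45-19:00 (add 5h to convert from UTC-5).
Wiremu in UTC: 08:00-10:30, 11:15-14:45, 15:30-19:00 (subtract 3h to convert from UTC+3).
Priya in UTC: 09:00-13:15, 15:45-19:00 (subtract 3h to convert from UTC+3).
Elena in UTC: 09:45-10:15, 11:30-14:15, 17:30-19:00 (add 1h to convert from UTC-1).
Rosa in UTC: 08:00-10:15, 11:15-15:00, 17:30-19:00 (add 5h to convert from UTC-5).
Maria ∩ Noa: 08:15-12:30, 15:45-19:00.
Maria ∩ Noa ∩ Grace: 09:00-12:30, 15:45-19:00.
Maria ∩ Noa ∩ Grace ∩ Wiremu: 09:00-10:30, 11:15-12:30, 15:45-19:00.
Maria ∩ Noa ∩ Grace ∩ Wiremu ∩ Priya: 09:00-10:30, 11:15-12:30, 15:45-19:00.
Maria ∩ Noa ∩ Grace ∩ Wiremu ∩ Priya ∩ Elena: 09:45-10:15, 11:30-12:30, 17:30-19:00.
Maria ∩ Noa ∩ Grace ∩ Wiremu ∩ Priya ∩ Elena ∩ Rosa: 09:45-10:15, 11:30-12:30, 17:30-19:00.
Those are the intersection windows.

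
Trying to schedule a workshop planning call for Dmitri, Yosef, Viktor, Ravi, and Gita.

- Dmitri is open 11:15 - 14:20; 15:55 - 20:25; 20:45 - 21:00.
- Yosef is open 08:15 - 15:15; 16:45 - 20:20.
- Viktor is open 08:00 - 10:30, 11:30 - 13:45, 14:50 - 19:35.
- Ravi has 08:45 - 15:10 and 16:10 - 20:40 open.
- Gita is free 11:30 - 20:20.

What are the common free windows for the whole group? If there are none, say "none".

Dmitri ∩ Yosef: 11:15-14:20, 16:45-20:20.
Dmitri ∩ Yosef ∩ Viktor: 11:30-13:45, 16:45-19:35.
Dmitri ∩ Yosef ∩ Viktor ∩ Ravi: 11:30-13:45, 16:45-19:35.
Dmitri ∩ Yosef ∩ Viktor ∩ Ravi ∩ Gita: 11:30-13:45, 16:45-19:35.
So the common availability across everyone is 11:30-13:45, 16:45-19:35.

11:30-13:45, 16:45-19:35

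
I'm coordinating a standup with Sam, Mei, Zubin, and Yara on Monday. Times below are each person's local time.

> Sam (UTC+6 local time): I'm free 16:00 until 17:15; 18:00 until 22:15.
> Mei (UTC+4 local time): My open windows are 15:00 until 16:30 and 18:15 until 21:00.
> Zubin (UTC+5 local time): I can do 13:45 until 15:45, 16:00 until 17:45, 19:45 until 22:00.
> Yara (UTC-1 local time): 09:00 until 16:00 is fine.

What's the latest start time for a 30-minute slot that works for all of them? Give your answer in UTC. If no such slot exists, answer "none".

Sam in UTC: 10:00-11:15, 12:00-16:15 (subtract 6h to convert from UTC+6).
Mei in UTC: 11:00-12:30, 14:15-17:00 (subtract 4h to convert from UTC+4).
Zubin in UTC: 08:45-10:45, 11:00-12:45, 14:45-17:00 (subtract 5h to convert from UTC+5).
Yara in UTC: 10:00-17:00 (add 1h to convert from UTC-1).
Sam ∩ Mei: 11:00-11:15, 12:00-12:30, 14:15-16:15.
Sam ∩ Mei ∩ Zubin: 11:00-11:15, 12:00-12:30, 14:45-16:15.
Sam ∩ Mei ∩ Zubin ∩ Yara: 11:00-11:15, 12:00-12:30, 14:45-16:15.
So the common availability across everyone is 11:00-11:15, 12:00-12:30, 14:45-16:15.
The last common window of at least 30 minutes is 14:45-16:15; a 30-minute meeting can start as late as 15:45 and still end by 16:15.

15:45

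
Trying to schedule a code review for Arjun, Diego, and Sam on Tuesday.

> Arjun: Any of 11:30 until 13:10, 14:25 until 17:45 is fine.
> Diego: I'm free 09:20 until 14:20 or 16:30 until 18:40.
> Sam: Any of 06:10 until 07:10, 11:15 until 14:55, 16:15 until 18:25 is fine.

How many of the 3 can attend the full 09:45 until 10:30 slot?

1

Diego can make the full 09:45-10:30 slot — that's 1.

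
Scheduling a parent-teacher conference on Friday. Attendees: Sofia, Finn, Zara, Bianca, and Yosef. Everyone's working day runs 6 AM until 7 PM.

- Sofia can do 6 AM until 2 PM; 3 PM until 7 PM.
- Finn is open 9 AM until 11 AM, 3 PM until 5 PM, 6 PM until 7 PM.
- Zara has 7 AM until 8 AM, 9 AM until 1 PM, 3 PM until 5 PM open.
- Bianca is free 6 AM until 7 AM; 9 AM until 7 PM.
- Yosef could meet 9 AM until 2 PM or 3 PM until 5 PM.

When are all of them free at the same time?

09:00-11:00, 15:00-17:00

Sofia ∩ Finn: 09:00-11:00, 15:00-17:00, 18:00-19:00.
Sofia ∩ Finn ∩ Zara: 09:00-11:00, 15:00-17:00.
Sofia ∩ Finn ∩ Zara ∩ Bianca: 09:00-11:00, 15:00-17:00.
Sofia ∩ Finn ∩ Zara ∩ Bianca ∩ Yosef: 09:00-11:00, 15:00-17:00.
Those are the intersection windows.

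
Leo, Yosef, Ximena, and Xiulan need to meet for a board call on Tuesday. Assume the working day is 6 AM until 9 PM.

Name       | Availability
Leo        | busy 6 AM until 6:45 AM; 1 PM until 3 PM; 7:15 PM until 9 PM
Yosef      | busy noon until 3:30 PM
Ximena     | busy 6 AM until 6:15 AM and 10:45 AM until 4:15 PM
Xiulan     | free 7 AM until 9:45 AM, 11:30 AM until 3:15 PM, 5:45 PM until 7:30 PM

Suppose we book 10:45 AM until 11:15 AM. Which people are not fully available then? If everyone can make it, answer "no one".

Leo free: 06:45-13:00, 15:00-19:15 (invert busy blocks within the working day).
Yosef free: 06:00-12:00, 15:30-21:00 (invert busy blocks within the working day).
Ximena free: 06:15-10:45, 16:15-21:00 (invert busy blocks within the working day).
Xiulan free: 07:00-09:45, 11:30-15:15, 17:45-19:30.
Leo: free for 10:45-11:15. Yosef: free for 10:45-11:15. Ximena: not fully free for 10:45-11:15. Xiulan: not fully free for 10:45-11:15.

Ximena, Xiulan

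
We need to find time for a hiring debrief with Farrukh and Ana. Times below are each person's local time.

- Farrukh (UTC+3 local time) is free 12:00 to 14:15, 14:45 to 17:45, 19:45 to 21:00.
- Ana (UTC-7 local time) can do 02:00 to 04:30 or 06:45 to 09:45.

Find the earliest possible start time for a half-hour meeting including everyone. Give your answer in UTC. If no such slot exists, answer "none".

Farrukh in UTC: 09:00-11:15, 11:45-14:45, 16:45-18:00 (subtract 3h to convert from UTC+3).
Ana in UTC: 09:00-11:30, 13:45-16:45 (add 7h to convert from UTC-7).
Farrukh ∩ Ana: 09:00-11:15, 13:45-14:45.
So the common availability across everyone is 09:00-11:15, 13:45-14:45.
The first common window of at least 30 minutes is 09:00-11:15, so the earliest start is 09:00.

09:00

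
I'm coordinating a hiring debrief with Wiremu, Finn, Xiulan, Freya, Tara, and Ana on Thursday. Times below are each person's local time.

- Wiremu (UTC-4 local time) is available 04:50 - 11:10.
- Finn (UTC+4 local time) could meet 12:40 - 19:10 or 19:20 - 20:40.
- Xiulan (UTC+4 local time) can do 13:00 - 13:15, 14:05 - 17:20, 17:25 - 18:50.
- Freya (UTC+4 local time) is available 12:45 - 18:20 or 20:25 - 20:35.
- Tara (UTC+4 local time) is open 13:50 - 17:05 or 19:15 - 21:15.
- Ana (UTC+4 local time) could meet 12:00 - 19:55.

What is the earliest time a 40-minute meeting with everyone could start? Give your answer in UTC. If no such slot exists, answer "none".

10:05

Wiremu in UTC: 08:50-15:10 (add 4h to convert from UTC-4).
Finn in UTC: 08:40-15:10, 15:20-16:40 (subtract 4h to convert from UTC+4).
Xiulan in UTC: 09:00-09:15, 10:05-13:20, 13:25-14:50 (subtract 4h to convert from UTC+4).
Freya in UTC: 08:45-14:20, 16:25-16:35 (subtract 4h to convert from UTC+4).
Tara in UTC: 09:50-13:05, 15:15-17:15 (subtract 4h to convert from UTC+4).
Ana in UTC: 08:00-15:55 (subtract 4h to convert from UTC+4).
Wiremu ∩ Finn: 08:50-15:10.
Wiremu ∩ Finn ∩ Xiulan: 09:00-09:15, 10:05-13:20, 13:25-14:50.
Wiremu ∩ Finn ∩ Xiulan ∩ Freya: 09:00-09:15, 10:05-13:20, 13:25-14:20.
Wiremu ∩ Finn ∩ Xiulan ∩ Freya ∩ Tara: 10:05-13:05.
Wiremu ∩ Finn ∩ Xiulan ∩ Freya ∩ Tara ∩ Ana: 10:05-13:05.
So the common availability across everyone is 10:05-13:05.
The first common window of at least 40 minutes is 10:05-13:05, so the earliest start is 10:05.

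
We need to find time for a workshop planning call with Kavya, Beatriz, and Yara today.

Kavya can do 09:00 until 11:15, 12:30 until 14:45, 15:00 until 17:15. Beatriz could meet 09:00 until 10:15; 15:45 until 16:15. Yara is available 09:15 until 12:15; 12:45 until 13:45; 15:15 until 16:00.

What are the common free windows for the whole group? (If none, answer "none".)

Kavya ∩ Beatriz: 09:00-10:15, 15:45-16:15.
Kavya ∩ Beatriz ∩ Yara: 09:15-10:15, 15:45-16:00.
So the common availability across everyone is 09:15-10:15, 15:45-16:00.

09:15-10:15, 15:45-16:00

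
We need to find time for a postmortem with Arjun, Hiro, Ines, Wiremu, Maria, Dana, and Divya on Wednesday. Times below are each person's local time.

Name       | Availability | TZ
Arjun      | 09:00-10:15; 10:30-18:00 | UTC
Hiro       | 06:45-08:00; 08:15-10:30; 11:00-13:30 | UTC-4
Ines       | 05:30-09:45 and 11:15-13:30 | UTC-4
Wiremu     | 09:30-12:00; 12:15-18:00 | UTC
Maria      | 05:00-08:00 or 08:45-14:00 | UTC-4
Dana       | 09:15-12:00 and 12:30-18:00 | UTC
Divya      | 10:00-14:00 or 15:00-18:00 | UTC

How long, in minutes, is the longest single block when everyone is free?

Arjun in UTC: 09:00-10:15, 10:30-18:00.
Hiro in UTC: 10:45-12:00, 12:15-14:30, 15:00-17:30 (add 4h to convert from UTC-4).
Ines in UTC: 09:30-13:45, 15:15-17:30 (add 4h to convert from UTC-4).
Wiremu in UTC: 09:30-12:00, 12:15-18:00.
Maria in UTC: 09:00-12:00, 12:45-18:00 (add 4h to convert from UTC-4).
Dana in UTC: 09:15-12:00, 12:30-18:00.
Divya in UTC: 10:00-14:00, 15:00-18:00.
Arjun ∩ Hiro: 10:45-12:00, 12:15-14:30, 15:00-17:30.
Arjun ∩ Hiro ∩ Ines: 10:45-12:00, 12:15-13:45, 15:15-17:30.
Arjun ∩ Hiro ∩ Ines ∩ Wiremu: 10:45-12:00, 12:15-13:45, 15:15-17:30.
Arjun ∩ Hiro ∩ Ines ∩ Wiremu ∩ Maria: 10:45-12:00, 12:45-13:45, 15:15-17:30.
Arjun ∩ Hiro ∩ Ines ∩ Wiremu ∩ Maria ∩ Dana: 10:45-12:00, 12:45-13:45, 15:15-17:30.
Arjun ∩ Hiro ∩ Ines ∩ Wiremu ∩ Maria ∩ Dana ∩ Divya: 10:45-12:00, 12:45-13:45, 15:15-17:30.
The longest is 15:15-17:30 at 135 minutes.

135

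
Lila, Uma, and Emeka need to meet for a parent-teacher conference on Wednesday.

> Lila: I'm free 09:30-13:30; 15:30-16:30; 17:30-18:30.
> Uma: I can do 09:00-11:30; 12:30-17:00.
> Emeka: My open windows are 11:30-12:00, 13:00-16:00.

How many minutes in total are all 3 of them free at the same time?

Lila ∩ Uma: 09:30-11:30, 12:30-13:30, 15:30-16:30.
Lila ∩ Uma ∩ Emeka: 13:00-13:30, 15:30-16:00.
So the common availability across everyone is 13:00-13:30, 15:30-16:00.
Summing the common windows: 30 + 30 = 60 minutes.

60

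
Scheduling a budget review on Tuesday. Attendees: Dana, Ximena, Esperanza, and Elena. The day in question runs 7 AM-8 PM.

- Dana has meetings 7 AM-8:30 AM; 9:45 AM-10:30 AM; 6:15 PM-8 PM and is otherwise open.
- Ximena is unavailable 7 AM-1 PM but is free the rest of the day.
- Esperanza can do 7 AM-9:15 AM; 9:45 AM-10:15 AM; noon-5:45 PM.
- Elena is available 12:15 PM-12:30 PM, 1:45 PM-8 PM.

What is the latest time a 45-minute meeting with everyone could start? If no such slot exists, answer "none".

Dana free: 08:30-09:45, 10:30-18:15 (invert busy blocks within the working day).
Ximena free: 13:00-20:00 (invert busy blocks within the working day).
Esperanza free: 07:00-09:15, 09:45-10:15, 12:00-17:45.
Elena free: 12:15-12:30, 13:45-20:00.
Dana ∩ Ximena: 13:00-18:15.
Dana ∩ Ximena ∩ Esperanza: 13:00-17:45.
Dana ∩ Ximena ∩ Esperanza ∩ Elena: 13:45-17:45.
The last common window of at least 45 minutes is 13:45-17:45; a 45-minute meeting can start as late as 17:00 and still end by 17:45.

17:00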